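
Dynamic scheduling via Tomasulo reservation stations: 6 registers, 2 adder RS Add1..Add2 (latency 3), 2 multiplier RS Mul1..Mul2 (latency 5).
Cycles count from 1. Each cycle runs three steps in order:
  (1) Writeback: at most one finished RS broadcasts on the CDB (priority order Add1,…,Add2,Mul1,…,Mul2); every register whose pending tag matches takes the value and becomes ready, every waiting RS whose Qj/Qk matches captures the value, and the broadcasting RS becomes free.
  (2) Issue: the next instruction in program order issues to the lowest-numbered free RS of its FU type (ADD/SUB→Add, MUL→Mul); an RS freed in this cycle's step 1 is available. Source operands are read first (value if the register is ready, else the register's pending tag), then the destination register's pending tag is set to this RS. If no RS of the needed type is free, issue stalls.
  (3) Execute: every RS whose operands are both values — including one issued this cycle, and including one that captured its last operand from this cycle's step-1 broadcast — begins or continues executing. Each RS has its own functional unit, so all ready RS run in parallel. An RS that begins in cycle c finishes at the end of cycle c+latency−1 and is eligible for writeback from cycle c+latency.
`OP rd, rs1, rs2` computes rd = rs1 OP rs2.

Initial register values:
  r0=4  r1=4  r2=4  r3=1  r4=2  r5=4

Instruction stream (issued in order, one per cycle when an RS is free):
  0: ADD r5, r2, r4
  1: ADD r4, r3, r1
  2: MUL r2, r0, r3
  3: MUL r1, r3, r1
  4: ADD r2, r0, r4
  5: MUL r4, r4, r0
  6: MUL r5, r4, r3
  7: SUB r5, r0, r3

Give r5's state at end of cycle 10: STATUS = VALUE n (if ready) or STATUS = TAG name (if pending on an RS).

STATUS = TAG Mul2

  c1: issue ADD r5<-Add1  regs: r0:4,r1:4,r2:4,r3:1,r4:2,r5:Add1
  c2: issue ADD r4<-Add2  regs: r0:4,r1:4,r2:4,r3:1,r4:Add2,r5:Add1
  c3: issue MUL r2<-Mul1  regs: r0:4,r1:4,r2:Mul1,r3:1,r4:Add2,r5:Add1
  c4: CDB Add1=6; issue MUL r1<-Mul2  regs: r0:4,r1:Mul2,r2:Mul1,r3:1,r4:Add2,r5:6
  c5: CDB Add2=5; issue ADD r2<-Add1  regs: r0:4,r1:Mul2,r2:Add1,r3:1,r4:5,r5:6
  c6: stall  regs: r0:4,r1:Mul2,r2:Add1,r3:1,r4:5,r5:6
  c7: stall  regs: r0:4,r1:Mul2,r2:Add1,r3:1,r4:5,r5:6
  c8: CDB Add1=9; stall  regs: r0:4,r1:Mul2,r2:9,r3:1,r4:5,r5:6
  c9: CDB Mul1=4; issue MUL r4<-Mul1  regs: r0:4,r1:Mul2,r2:9,r3:1,r4:Mul1,r5:6
  c10: CDB Mul2=4; issue MUL r5<-Mul2  regs: r0:4,r1:4,r2:9,r3:1,r4:Mul1,r5:Mul2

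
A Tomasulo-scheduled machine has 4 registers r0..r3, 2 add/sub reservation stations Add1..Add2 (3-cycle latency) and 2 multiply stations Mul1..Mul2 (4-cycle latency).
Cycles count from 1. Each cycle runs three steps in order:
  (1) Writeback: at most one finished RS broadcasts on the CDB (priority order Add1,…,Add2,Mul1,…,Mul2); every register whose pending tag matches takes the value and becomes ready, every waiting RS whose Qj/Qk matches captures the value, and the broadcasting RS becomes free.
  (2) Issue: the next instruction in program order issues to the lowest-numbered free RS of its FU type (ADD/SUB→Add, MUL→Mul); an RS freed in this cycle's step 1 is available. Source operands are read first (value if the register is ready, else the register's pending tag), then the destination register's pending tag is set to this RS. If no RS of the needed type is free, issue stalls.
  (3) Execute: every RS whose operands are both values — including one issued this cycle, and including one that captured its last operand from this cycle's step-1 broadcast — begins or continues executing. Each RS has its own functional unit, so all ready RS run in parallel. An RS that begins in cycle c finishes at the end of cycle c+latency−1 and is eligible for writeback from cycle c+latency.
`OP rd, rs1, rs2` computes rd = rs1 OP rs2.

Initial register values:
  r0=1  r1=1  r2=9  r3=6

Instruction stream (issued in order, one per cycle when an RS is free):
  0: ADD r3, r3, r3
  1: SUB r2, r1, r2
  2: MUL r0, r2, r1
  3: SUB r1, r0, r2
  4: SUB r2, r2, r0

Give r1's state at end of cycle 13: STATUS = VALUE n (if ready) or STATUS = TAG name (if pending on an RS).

cycle 1: issue ADD r3<-Add1 // r0:1,r1:1,r2:9,r3:Add1
cycle 2: issue SUB r2<-Add2 // r0:1,r1:1,r2:Add2,r3:Add1
cycle 3: issue MUL r0<-Mul1 // r0:Mul1,r1:1,r2:Add2,r3:Add1
cycle 4: CDB Add1=12; issue SUB r1<-Add1 // r0:Mul1,r1:Add1,r2:Add2,r3:12
cycle 5: CDB Add2=-8; issue SUB r2<-Add2 // r0:Mul1,r1:Add1,r2:Add2,r3:12
cycle 6: - // r0:Mul1,r1:Add1,r2:Add2,r3:12
cycle 7: - // r0:Mul1,r1:Add1,r2:Add2,r3:12
cycle 8: - // r0:Mul1,r1:Add1,r2:Add2,r3:12
cycle 9: CDB Mul1=-8 // r0:-8,r1:Add1,r2:Add2,r3:12
cycle 10: - // r0:-8,r1:Add1,r2:Add2,r3:12
cycle 11: - // r0:-8,r1:Add1,r2:Add2,r3:12
cycle 12: CDB Add1=0 // r0:-8,r1:0,r2:Add2,r3:12
cycle 13: CDB Add2=0 // r0:-8,r1:0,r2:0,r3:12

STATUS = VALUE 0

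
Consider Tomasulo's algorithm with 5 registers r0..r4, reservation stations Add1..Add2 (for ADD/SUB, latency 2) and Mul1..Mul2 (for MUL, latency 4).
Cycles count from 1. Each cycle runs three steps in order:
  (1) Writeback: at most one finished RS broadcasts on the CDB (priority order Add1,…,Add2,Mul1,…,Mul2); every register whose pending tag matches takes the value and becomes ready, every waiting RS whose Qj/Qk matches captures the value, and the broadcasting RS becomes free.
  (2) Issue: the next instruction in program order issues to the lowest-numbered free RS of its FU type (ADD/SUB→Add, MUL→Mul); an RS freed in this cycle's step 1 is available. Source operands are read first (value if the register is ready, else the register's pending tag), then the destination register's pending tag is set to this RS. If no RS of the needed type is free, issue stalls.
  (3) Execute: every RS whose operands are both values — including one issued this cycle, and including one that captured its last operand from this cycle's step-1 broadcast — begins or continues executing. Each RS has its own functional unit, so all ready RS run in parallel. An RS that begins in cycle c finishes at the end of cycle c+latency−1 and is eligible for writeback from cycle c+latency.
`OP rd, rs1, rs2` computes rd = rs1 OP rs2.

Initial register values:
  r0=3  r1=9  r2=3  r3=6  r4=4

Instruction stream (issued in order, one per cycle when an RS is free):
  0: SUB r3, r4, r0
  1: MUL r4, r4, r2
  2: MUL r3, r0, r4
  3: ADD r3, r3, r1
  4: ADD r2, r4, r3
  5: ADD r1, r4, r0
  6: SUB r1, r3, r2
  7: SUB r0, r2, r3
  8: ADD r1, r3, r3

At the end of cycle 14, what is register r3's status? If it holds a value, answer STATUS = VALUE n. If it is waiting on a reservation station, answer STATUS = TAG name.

STATUS = VALUE 45

  c1: issue SUB r3<-Add1  regs: r0:3,r1:9,r2:3,r3:Add1,r4:4
  c2: issue MUL r4<-Mul1  regs: r0:3,r1:9,r2:3,r3:Add1,r4:Mul1
  c3: CDB Add1=1; issue MUL r3<-Mul2  regs: r0:3,r1:9,r2:3,r3:Mul2,r4:Mul1
  c4: issue ADD r3<-Add1  regs: r0:3,r1:9,r2:3,r3:Add1,r4:Mul1
  c5: issue ADD r2<-Add2  regs: r0:3,r1:9,r2:Add2,r3:Add1,r4:Mul1
  c6: CDB Mul1=12; stall  regs: r0:3,r1:9,r2:Add2,r3:Add1,r4:12
  c7: stall  regs: r0:3,r1:9,r2:Add2,r3:Add1,r4:12
  c8: stall  regs: r0:3,r1:9,r2:Add2,r3:Add1,r4:12
  c9: stall  regs: r0:3,r1:9,r2:Add2,r3:Add1,r4:12
  c10: CDB Mul2=36; stall  regs: r0:3,r1:9,r2:Add2,r3:Add1,r4:12
  c11: stall  regs: r0:3,r1:9,r2:Add2,r3:Add1,r4:12
  c12: CDB Add1=45; issue ADD r1<-Add1  regs: r0:3,r1:Add1,r2:Add2,r3:45,r4:12
  c13: stall  regs: r0:3,r1:Add1,r2:Add2,r3:45,r4:12
  c14: CDB Add1=15; issue SUB r1<-Add1  regs: r0:3,r1:Add1,r2:Add2,r3:45,r4:12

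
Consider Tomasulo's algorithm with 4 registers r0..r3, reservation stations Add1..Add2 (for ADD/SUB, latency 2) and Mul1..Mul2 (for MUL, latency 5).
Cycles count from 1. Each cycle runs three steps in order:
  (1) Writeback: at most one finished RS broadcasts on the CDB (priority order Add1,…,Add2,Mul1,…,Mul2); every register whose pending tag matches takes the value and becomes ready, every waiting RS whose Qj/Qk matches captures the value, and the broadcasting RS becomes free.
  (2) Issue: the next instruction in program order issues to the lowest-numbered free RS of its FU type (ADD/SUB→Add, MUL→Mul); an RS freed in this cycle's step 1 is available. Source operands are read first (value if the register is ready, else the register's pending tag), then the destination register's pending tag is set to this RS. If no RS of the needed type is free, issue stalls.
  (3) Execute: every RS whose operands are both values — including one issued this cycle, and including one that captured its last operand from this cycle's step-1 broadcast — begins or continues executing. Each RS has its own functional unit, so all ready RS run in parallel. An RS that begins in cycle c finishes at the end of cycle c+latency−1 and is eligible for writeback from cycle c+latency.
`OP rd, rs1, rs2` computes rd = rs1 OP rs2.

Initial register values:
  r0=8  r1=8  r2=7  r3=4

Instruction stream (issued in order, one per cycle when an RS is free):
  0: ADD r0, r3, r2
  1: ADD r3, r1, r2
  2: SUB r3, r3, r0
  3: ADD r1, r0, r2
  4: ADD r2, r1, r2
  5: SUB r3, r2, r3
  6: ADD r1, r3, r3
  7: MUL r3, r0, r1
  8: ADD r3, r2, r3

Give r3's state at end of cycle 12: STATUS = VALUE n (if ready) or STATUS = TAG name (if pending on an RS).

cycle 1: issue ADD r0<-Add1 // r0:Add1,r1:8,r2:7,r3:4
cycle 2: issue ADD r3<-Add2 // r0:Add1,r1:8,r2:7,r3:Add2
cycle 3: CDB Add1=11; issue SUB r3<-Add1 // r0:11,r1:8,r2:7,r3:Add1
cycle 4: CDB Add2=15; issue ADD r1<-Add2 // r0:11,r1:Add2,r2:7,r3:Add1
cycle 5: stall // r0:11,r1:Add2,r2:7,r3:Add1
cycle 6: CDB Add1=4; issue ADD r2<-Add1 // r0:11,r1:Add2,r2:Add1,r3:4
cycle 7: CDB Add2=18; issue SUB r3<-Add2 // r0:11,r1:18,r2:Add1,r3:Add2
cycle 8: stall // r0:11,r1:18,r2:Add1,r3:Add2
cycle 9: CDB Add1=25; issue ADD r1<-Add1 // r0:11,r1:Add1,r2:25,r3:Add2
cycle 10: issue MUL r3<-Mul1 // r0:11,r1:Add1,r2:25,r3:Mul1
cycle 11: CDB Add2=21; issue ADD r3<-Add2 // r0:11,r1:Add1,r2:25,r3:Add2
cycle 12: - // r0:11,r1:Add1,r2:25,r3:Add2

STATUS = TAG Add2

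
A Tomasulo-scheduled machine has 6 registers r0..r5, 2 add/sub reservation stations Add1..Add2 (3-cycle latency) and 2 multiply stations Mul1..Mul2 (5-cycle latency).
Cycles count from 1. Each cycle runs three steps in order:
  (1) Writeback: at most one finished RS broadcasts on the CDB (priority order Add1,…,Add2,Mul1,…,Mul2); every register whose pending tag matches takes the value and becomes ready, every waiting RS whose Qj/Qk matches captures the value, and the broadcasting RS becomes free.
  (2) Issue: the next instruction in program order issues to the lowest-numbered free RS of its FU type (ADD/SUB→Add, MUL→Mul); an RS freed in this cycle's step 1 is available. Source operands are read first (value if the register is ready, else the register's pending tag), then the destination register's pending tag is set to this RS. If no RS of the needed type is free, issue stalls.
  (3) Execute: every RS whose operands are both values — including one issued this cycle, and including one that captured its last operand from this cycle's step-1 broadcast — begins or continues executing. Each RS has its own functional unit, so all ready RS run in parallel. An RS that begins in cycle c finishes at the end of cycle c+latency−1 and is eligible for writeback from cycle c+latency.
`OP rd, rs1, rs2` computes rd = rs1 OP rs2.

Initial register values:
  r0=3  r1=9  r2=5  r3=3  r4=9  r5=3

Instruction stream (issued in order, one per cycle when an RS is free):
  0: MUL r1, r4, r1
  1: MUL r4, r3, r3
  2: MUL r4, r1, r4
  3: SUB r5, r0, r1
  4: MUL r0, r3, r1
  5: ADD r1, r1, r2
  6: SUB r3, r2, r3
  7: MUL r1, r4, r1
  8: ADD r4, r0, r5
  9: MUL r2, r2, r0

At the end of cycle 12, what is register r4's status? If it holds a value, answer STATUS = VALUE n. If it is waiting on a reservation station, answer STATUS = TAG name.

c1: issue MUL r1<-Mul1 | r0:3,r1:Mul1,r2:5,r3:3,r4:9,r5:3
c2: issue MUL r4<-Mul2 | r0:3,r1:Mul1,r2:5,r3:3,r4:Mul2,r5:3
c3: stall | r0:3,r1:Mul1,r2:5,r3:3,r4:Mul2,r5:3
c4: stall | r0:3,r1:Mul1,r2:5,r3:3,r4:Mul2,r5:3
c5: stall | r0:3,r1:Mul1,r2:5,r3:3,r4:Mul2,r5:3
c6: CDB Mul1=81; issue MUL r4<-Mul1 | r0:3,r1:81,r2:5,r3:3,r4:Mul1,r5:3
c7: CDB Mul2=9; issue SUB r5<-Add1 | r0:3,r1:81,r2:5,r3:3,r4:Mul1,r5:Add1
c8: issue MUL r0<-Mul2 | r0:Mul2,r1:81,r2:5,r3:3,r4:Mul1,r5:Add1
c9: issue ADD r1<-Add2 | r0:Mul2,r1:Add2,r2:5,r3:3,r4:Mul1,r5:Add1
c10: CDB Add1=-78; issue SUB r3<-Add1 | r0:Mul2,r1:Add2,r2:5,r3:Add1,r4:Mul1,r5:-78
c11: stall | r0:Mul2,r1:Add2,r2:5,r3:Add1,r4:Mul1,r5:-78
c12: CDB Add2=86; stall | r0:Mul2,r1:86,r2:5,r3:Add1,r4:Mul1,r5:-78

STATUS = TAG Mul1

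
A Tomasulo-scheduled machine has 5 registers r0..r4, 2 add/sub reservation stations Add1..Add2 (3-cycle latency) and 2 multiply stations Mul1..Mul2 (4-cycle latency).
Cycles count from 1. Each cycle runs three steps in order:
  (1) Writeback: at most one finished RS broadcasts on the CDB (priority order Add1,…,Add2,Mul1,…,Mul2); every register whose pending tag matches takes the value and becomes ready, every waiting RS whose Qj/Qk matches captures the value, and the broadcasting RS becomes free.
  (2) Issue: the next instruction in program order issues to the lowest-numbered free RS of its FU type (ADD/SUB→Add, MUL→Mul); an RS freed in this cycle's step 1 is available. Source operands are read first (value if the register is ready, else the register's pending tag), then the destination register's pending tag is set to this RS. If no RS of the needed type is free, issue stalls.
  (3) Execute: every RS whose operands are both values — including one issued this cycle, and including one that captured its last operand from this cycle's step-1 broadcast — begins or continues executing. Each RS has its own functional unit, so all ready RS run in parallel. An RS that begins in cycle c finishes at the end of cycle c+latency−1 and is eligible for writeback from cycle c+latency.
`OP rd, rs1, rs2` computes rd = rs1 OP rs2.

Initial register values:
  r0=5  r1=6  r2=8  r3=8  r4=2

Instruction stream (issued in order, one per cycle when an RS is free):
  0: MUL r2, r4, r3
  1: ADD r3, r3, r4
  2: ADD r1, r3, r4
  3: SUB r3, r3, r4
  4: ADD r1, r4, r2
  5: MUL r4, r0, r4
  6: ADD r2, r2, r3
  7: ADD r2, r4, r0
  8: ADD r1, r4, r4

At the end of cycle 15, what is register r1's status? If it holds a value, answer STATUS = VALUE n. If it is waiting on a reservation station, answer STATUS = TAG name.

STATUS = TAG Add2

c1: issue MUL r2<-Mul1 | r0:5,r1:6,r2:Mul1,r3:8,r4:2
c2: issue ADD r3<-Add1 | r0:5,r1:6,r2:Mul1,r3:Add1,r4:2
c3: issue ADD r1<-Add2 | r0:5,r1:Add2,r2:Mul1,r3:Add1,r4:2
c4: stall | r0:5,r1:Add2,r2:Mul1,r3:Add1,r4:2
c5: CDB Add1=10; issue SUB r3<-Add1 | r0:5,r1:Add2,r2:Mul1,r3:Add1,r4:2
c6: CDB Mul1=16; stall | r0:5,r1:Add2,r2:16,r3:Add1,r4:2
c7: stall | r0:5,r1:Add2,r2:16,r3:Add1,r4:2
c8: CDB Add1=8; issue ADD r1<-Add1 | r0:5,r1:Add1,r2:16,r3:8,r4:2
c9: CDB Add2=12; issue MUL r4<-Mul1 | r0:5,r1:Add1,r2:16,r3:8,r4:Mul1
c10: issue ADD r2<-Add2 | r0:5,r1:Add1,r2:Add2,r3:8,r4:Mul1
c11: CDB Add1=18; issue ADD r2<-Add1 | r0:5,r1:18,r2:Add1,r3:8,r4:Mul1
c12: stall | r0:5,r1:18,r2:Add1,r3:8,r4:Mul1
c13: CDB Add2=24; issue ADD r1<-Add2 | r0:5,r1:Add2,r2:Add1,r3:8,r4:Mul1
c14: CDB Mul1=10 | r0:5,r1:Add2,r2:Add1,r3:8,r4:10
c15: - | r0:5,r1:Add2,r2:Add1,r3:8,r4:10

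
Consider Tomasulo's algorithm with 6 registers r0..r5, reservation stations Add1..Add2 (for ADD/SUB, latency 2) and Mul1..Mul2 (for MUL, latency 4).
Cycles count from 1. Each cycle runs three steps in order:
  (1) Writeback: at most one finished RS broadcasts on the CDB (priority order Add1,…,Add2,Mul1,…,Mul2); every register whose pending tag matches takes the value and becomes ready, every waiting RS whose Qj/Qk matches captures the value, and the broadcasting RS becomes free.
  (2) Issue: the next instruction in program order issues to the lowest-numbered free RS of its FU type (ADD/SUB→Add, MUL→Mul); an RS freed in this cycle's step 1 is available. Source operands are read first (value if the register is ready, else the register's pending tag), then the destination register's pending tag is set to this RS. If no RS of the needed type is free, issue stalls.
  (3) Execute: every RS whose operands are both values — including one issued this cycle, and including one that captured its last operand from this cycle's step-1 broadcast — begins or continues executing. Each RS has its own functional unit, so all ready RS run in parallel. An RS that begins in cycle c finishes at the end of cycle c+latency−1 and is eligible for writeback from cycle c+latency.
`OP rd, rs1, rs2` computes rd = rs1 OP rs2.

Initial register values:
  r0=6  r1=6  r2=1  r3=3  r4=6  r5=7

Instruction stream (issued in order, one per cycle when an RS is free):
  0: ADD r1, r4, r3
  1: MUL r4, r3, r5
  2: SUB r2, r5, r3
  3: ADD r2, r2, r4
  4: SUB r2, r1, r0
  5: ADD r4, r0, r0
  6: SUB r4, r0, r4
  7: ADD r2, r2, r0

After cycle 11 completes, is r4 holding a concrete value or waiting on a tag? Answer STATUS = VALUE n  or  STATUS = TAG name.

STATUS = TAG Add2

cycle 1: issue ADD r1<-Add1 // r0:6,r1:Add1,r2:1,r3:3,r4:6,r5:7
cycle 2: issue MUL r4<-Mul1 // r0:6,r1:Add1,r2:1,r3:3,r4:Mul1,r5:7
cycle 3: CDB Add1=9; issue SUB r2<-Add1 // r0:6,r1:9,r2:Add1,r3:3,r4:Mul1,r5:7
cycle 4: issue ADD r2<-Add2 // r0:6,r1:9,r2:Add2,r3:3,r4:Mul1,r5:7
cycle 5: CDB Add1=4; issue SUB r2<-Add1 // r0:6,r1:9,r2:Add1,r3:3,r4:Mul1,r5:7
cycle 6: CDB Mul1=21; stall // r0:6,r1:9,r2:Add1,r3:3,r4:21,r5:7
cycle 7: CDB Add1=3; issue ADD r4<-Add1 // r0:6,r1:9,r2:3,r3:3,r4:Add1,r5:7
cycle 8: CDB Add2=25; issue SUB r4<-Add2 // r0:6,r1:9,r2:3,r3:3,r4:Add2,r5:7
cycle 9: CDB Add1=12; issue ADD r2<-Add1 // r0:6,r1:9,r2:Add1,r3:3,r4:Add2,r5:7
cycle 10: - // r0:6,r1:9,r2:Add1,r3:3,r4:Add2,r5:7
cycle 11: CDB Add1=9 // r0:6,r1:9,r2:9,r3:3,r4:Add2,r5:7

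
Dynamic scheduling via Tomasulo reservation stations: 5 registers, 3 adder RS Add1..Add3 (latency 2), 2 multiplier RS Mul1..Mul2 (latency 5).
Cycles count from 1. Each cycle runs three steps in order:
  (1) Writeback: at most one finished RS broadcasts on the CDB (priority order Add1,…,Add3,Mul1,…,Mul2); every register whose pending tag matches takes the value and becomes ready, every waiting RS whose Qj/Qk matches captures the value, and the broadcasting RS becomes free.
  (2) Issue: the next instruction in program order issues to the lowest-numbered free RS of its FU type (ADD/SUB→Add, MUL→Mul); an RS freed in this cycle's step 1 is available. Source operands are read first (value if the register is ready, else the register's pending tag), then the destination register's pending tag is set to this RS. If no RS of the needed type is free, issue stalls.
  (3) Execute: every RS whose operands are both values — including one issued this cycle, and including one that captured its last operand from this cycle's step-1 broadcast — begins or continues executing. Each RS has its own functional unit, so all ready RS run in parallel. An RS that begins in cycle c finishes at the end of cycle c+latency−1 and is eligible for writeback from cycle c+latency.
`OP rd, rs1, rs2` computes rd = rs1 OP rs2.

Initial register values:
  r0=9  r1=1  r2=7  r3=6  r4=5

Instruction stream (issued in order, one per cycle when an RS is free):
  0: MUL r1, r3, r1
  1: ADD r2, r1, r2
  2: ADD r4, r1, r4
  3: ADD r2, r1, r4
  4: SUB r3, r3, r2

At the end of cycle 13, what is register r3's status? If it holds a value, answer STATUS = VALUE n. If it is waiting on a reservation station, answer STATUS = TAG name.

STATUS = VALUE -11

cycle 1: issue MUL r1<-Mul1 // r0:9,r1:Mul1,r2:7,r3:6,r4:5
cycle 2: issue ADD r2<-Add1 // r0:9,r1:Mul1,r2:Add1,r3:6,r4:5
cycle 3: issue ADD r4<-Add2 // r0:9,r1:Mul1,r2:Add1,r3:6,r4:Add2
cycle 4: issue ADD r2<-Add3 // r0:9,r1:Mul1,r2:Add3,r3:6,r4:Add2
cycle 5: stall // r0:9,r1:Mul1,r2:Add3,r3:6,r4:Add2
cycle 6: CDB Mul1=6; stall // r0:9,r1:6,r2:Add3,r3:6,r4:Add2
cycle 7: stall // r0:9,r1:6,r2:Add3,r3:6,r4:Add2
cycle 8: CDB Add1=13; issue SUB r3<-Add1 // r0:9,r1:6,r2:Add3,r3:Add1,r4:Add2
cycle 9: CDB Add2=11 // r0:9,r1:6,r2:Add3,r3:Add1,r4:11
cycle 10: - // r0:9,r1:6,r2:Add3,r3:Add1,r4:11
cycle 11: CDB Add3=17 // r0:9,r1:6,r2:17,r3:Add1,r4:11
cycle 12: - // r0:9,r1:6,r2:17,r3:Add1,r4:11
cycle 13: CDB Add1=-11 // r0:9,r1:6,r2:17,r3:-11,r4:11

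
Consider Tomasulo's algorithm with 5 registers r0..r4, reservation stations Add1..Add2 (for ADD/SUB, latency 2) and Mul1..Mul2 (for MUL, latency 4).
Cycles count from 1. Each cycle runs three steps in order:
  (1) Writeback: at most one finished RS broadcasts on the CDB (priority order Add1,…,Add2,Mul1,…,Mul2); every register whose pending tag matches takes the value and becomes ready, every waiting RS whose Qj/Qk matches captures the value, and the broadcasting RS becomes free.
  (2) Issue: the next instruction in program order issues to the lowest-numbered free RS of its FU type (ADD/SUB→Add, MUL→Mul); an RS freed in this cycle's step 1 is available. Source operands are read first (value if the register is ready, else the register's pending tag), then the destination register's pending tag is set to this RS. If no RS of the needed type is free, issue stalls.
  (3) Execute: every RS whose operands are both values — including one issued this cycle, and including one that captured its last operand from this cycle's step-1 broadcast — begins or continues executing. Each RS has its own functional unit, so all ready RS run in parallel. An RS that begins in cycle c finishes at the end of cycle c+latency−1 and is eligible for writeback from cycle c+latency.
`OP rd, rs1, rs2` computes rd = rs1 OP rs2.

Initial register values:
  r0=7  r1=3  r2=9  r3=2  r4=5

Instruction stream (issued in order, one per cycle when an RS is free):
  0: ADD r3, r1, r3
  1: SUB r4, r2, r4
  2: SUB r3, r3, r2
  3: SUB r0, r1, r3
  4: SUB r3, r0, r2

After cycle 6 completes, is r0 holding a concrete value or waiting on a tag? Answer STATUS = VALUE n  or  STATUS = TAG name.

STATUS = TAG Add2

cycle 1: issue ADD r3<-Add1 // r0:7,r1:3,r2:9,r3:Add1,r4:5
cycle 2: issue SUB r4<-Add2 // r0:7,r1:3,r2:9,r3:Add1,r4:Add2
cycle 3: CDB Add1=5; issue SUB r3<-Add1 // r0:7,r1:3,r2:9,r3:Add1,r4:Add2
cycle 4: CDB Add2=4; issue SUB r0<-Add2 // r0:Add2,r1:3,r2:9,r3:Add1,r4:4
cycle 5: CDB Add1=-4; issue SUB r3<-Add1 // r0:Add2,r1:3,r2:9,r3:Add1,r4:4
cycle 6: - // r0:Add2,r1:3,r2:9,r3:Add1,r4:4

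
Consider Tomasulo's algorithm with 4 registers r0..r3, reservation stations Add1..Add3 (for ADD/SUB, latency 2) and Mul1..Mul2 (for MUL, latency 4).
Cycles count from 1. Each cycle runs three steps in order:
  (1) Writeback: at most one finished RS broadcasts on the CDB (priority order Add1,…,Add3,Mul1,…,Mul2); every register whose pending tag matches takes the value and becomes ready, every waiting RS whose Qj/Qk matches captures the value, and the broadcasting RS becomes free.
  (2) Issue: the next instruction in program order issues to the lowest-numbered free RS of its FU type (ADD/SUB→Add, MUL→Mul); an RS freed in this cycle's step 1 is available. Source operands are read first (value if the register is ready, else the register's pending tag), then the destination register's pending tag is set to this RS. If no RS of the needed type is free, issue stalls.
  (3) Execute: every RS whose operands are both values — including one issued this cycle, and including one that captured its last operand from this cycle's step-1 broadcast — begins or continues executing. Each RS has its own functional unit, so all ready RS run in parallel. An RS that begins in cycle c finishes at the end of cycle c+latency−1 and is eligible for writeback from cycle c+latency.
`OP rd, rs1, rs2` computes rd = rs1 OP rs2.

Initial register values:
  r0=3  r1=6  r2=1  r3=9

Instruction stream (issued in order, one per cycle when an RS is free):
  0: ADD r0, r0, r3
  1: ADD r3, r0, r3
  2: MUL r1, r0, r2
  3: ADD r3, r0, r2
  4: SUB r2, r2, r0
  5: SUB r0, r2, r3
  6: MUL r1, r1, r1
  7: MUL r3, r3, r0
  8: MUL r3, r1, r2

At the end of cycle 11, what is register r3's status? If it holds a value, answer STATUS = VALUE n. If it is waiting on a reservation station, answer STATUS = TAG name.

cycle 1: issue ADD r0<-Add1 // r0:Add1,r1:6,r2:1,r3:9
cycle 2: issue ADD r3<-Add2 // r0:Add1,r1:6,r2:1,r3:Add2
cycle 3: CDB Add1=12; issue MUL r1<-Mul1 // r0:12,r1:Mul1,r2:1,r3:Add2
cycle 4: issue ADD r3<-Add1 // r0:12,r1:Mul1,r2:1,r3:Add1
cycle 5: CDB Add2=21; issue SUB r2<-Add2 // r0:12,r1:Mul1,r2:Add2,r3:Add1
cycle 6: CDB Add1=13; issue SUB r0<-Add1 // r0:Add1,r1:Mul1,r2:Add2,r3:13
cycle 7: CDB Add2=-11; issue MUL r1<-Mul2 // r0:Add1,r1:Mul2,r2:-11,r3:13
cycle 8: CDB Mul1=12; issue MUL r3<-Mul1 // r0:Add1,r1:Mul2,r2:-11,r3:Mul1
cycle 9: CDB Add1=-24; stall // r0:-24,r1:Mul2,r2:-11,r3:Mul1
cycle 10: stall // r0:-24,r1:Mul2,r2:-11,r3:Mul1
cycle 11: stall // r0:-24,r1:Mul2,r2:-11,r3:Mul1

STATUS = TAG Mul1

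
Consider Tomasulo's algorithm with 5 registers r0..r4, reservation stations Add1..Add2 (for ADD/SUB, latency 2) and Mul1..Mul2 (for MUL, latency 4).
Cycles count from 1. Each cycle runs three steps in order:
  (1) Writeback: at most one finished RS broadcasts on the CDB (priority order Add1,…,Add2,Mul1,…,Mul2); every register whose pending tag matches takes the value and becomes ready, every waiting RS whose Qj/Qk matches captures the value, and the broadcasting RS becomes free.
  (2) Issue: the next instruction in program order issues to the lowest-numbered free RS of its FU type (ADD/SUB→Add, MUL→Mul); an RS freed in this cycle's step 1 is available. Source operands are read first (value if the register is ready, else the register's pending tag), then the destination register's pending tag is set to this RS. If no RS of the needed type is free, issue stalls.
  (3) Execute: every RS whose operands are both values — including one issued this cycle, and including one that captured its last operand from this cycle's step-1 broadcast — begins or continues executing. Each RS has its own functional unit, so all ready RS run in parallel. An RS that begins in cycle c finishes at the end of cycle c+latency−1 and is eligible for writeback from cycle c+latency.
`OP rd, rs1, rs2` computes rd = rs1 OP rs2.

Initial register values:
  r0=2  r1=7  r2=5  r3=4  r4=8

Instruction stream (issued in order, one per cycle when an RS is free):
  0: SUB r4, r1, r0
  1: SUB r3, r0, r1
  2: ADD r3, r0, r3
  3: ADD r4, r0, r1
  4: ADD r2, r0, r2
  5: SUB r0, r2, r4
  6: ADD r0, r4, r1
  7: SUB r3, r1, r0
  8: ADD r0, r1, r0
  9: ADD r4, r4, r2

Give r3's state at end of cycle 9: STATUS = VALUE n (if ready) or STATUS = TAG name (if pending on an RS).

STATUS = VALUE -3

c1: issue SUB r4<-Add1 | r0:2,r1:7,r2:5,r3:4,r4:Add1
c2: issue SUB r3<-Add2 | r0:2,r1:7,r2:5,r3:Add2,r4:Add1
c3: CDB Add1=5; issue ADD r3<-Add1 | r0:2,r1:7,r2:5,r3:Add1,r4:5
c4: CDB Add2=-5; issue ADD r4<-Add2 | r0:2,r1:7,r2:5,r3:Add1,r4:Add2
c5: stall | r0:2,r1:7,r2:5,r3:Add1,r4:Add2
c6: CDB Add1=-3; issue ADD r2<-Add1 | r0:2,r1:7,r2:Add1,r3:-3,r4:Add2
c7: CDB Add2=9; issue SUB r0<-Add2 | r0:Add2,r1:7,r2:Add1,r3:-3,r4:9
c8: CDB Add1=7; issue ADD r0<-Add1 | r0:Add1,r1:7,r2:7,r3:-3,r4:9
c9: stall | r0:Add1,r1:7,r2:7,r3:-3,r4:9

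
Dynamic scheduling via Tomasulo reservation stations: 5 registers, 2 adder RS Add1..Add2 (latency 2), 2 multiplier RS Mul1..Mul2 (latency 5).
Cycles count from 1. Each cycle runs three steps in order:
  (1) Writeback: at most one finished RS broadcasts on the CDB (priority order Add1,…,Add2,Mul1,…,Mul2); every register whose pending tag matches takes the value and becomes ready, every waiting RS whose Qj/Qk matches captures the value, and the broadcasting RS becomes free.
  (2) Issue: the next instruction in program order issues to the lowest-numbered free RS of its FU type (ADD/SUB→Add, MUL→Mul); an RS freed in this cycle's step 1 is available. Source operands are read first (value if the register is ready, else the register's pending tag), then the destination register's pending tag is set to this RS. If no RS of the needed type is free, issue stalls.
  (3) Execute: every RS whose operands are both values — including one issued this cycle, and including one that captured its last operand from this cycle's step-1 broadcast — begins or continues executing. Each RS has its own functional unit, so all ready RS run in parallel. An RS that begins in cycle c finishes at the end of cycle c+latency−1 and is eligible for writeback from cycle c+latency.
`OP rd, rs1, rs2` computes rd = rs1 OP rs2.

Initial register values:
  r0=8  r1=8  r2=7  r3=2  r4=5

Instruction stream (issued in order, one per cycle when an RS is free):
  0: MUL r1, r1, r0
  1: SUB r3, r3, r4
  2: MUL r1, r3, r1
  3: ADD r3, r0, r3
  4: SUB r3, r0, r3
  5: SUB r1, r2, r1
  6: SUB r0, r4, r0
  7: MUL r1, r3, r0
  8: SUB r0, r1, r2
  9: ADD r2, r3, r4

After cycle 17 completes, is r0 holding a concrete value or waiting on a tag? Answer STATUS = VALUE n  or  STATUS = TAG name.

STATUS = VALUE -16

cycle 1: issue MUL r1<-Mul1 // r0:8,r1:Mul1,r2:7,r3:2,r4:5
cycle 2: issue SUB r3<-Add1 // r0:8,r1:Mul1,r2:7,r3:Add1,r4:5
cycle 3: issue MUL r1<-Mul2 // r0:8,r1:Mul2,r2:7,r3:Add1,r4:5
cycle 4: CDB Add1=-3; issue ADD r3<-Add1 // r0:8,r1:Mul2,r2:7,r3:Add1,r4:5
cycle 5: issue SUB r3<-Add2 // r0:8,r1:Mul2,r2:7,r3:Add2,r4:5
cycle 6: CDB Add1=5; issue SUB r1<-Add1 // r0:8,r1:Add1,r2:7,r3:Add2,r4:5
cycle 7: CDB Mul1=64; stall // r0:8,r1:Add1,r2:7,r3:Add2,r4:5
cycle 8: CDB Add2=3; issue SUB r0<-Add2 // r0:Add2,r1:Add1,r2:7,r3:3,r4:5
cycle 9: issue MUL r1<-Mul1 // r0:Add2,r1:Mul1,r2:7,r3:3,r4:5
cycle 10: CDB Add2=-3; issue SUB r0<-Add2 // r0:Add2,r1:Mul1,r2:7,r3:3,r4:5
cycle 11: stall // r0:Add2,r1:Mul1,r2:7,r3:3,r4:5
cycle 12: CDB Mul2=-192; stall // r0:Add2,r1:Mul1,r2:7,r3:3,r4:5
cycle 13: stall // r0:Add2,r1:Mul1,r2:7,r3:3,r4:5
cycle 14: CDB Add1=199; issue ADD r2<-Add1 // r0:Add2,r1:Mul1,r2:Add1,r3:3,r4:5
cycle 15: CDB Mul1=-9 // r0:Add2,r1:-9,r2:Add1,r3:3,r4:5
cycle 16: CDB Add1=8 // r0:Add2,r1:-9,r2:8,r3:3,r4:5
cycle 17: CDB Add2=-16 // r0:-16,r1:-9,r2:8,r3:3,r4:5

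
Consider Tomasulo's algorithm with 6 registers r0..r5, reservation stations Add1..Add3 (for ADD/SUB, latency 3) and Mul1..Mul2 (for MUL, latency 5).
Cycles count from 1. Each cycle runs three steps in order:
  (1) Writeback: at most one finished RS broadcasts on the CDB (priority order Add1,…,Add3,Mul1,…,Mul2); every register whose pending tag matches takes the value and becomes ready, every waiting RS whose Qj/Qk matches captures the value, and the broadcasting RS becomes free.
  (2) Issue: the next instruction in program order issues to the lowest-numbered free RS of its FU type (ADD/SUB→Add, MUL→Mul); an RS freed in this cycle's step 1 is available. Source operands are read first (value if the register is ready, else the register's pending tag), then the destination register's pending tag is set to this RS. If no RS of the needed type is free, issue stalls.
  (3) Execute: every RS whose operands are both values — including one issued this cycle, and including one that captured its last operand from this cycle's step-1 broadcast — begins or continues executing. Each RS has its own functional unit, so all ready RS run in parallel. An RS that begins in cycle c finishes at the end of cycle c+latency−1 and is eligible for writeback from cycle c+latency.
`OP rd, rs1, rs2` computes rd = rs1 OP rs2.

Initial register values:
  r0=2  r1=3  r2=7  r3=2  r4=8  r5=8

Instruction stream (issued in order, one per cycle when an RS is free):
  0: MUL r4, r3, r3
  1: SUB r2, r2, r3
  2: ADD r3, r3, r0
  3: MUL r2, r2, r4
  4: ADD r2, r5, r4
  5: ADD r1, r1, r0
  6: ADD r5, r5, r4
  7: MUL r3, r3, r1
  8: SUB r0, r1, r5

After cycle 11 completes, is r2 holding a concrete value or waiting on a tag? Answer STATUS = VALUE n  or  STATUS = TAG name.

  c1: issue MUL r4<-Mul1  regs: r0:2,r1:3,r2:7,r3:2,r4:Mul1,r5:8
  c2: issue SUB r2<-Add1  regs: r0:2,r1:3,r2:Add1,r3:2,r4:Mul1,r5:8
  c3: issue ADD r3<-Add2  regs: r0:2,r1:3,r2:Add1,r3:Add2,r4:Mul1,r5:8
  c4: issue MUL r2<-Mul2  regs: r0:2,r1:3,r2:Mul2,r3:Add2,r4:Mul1,r5:8
  c5: CDB Add1=5; issue ADD r2<-Add1  regs: r0:2,r1:3,r2:Add1,r3:Add2,r4:Mul1,r5:8
  c6: CDB Add2=4; issue ADD r1<-Add2  regs: r0:2,r1:Add2,r2:Add1,r3:4,r4:Mul1,r5:8
  c7: CDB Mul1=4; issue ADD r5<-Add3  regs: r0:2,r1:Add2,r2:Add1,r3:4,r4:4,r5:Add3
  c8: issue MUL r3<-Mul1  regs: r0:2,r1:Add2,r2:Add1,r3:Mul1,r4:4,r5:Add3
  c9: CDB Add2=5; issue SUB r0<-Add2  regs: r0:Add2,r1:5,r2:Add1,r3:Mul1,r4:4,r5:Add3
  c10: CDB Add1=12  regs: r0:Add2,r1:5,r2:12,r3:Mul1,r4:4,r5:Add3
  c11: CDB Add3=12  regs: r0:Add2,r1:5,r2:12,r3:Mul1,r4:4,r5:12

STATUS = VALUE 12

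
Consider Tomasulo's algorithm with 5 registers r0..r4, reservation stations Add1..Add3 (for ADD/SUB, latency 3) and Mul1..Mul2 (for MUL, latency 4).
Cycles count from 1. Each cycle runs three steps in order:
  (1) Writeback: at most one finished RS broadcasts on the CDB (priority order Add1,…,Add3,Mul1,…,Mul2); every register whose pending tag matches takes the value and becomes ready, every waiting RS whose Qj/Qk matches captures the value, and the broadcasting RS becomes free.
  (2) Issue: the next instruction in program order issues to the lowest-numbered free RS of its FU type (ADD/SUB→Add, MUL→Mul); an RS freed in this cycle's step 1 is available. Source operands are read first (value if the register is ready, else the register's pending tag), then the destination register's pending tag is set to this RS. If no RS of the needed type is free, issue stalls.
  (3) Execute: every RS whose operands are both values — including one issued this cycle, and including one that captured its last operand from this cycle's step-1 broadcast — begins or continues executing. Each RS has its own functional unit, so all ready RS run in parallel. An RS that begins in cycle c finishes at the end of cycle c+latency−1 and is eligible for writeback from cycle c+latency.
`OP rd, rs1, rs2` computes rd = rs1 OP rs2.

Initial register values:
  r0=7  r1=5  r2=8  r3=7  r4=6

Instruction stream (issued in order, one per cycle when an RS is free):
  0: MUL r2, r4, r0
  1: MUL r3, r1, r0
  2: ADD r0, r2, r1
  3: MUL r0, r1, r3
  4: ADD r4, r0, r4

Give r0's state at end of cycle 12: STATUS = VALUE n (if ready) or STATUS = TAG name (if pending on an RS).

cycle 1: issue MUL r2<-Mul1 // r0:7,r1:5,r2:Mul1,r3:7,r4:6
cycle 2: issue MUL r3<-Mul2 // r0:7,r1:5,r2:Mul1,r3:Mul2,r4:6
cycle 3: issue ADD r0<-Add1 // r0:Add1,r1:5,r2:Mul1,r3:Mul2,r4:6
cycle 4: stall // r0:Add1,r1:5,r2:Mul1,r3:Mul2,r4:6
cycle 5: CDB Mul1=42; issue MUL r0<-Mul1 // r0:Mul1,r1:5,r2:42,r3:Mul2,r4:6
cycle 6: CDB Mul2=35; issue ADD r4<-Add2 // r0:Mul1,r1:5,r2:42,r3:35,r4:Add2
cycle 7: - // r0:Mul1,r1:5,r2:42,r3:35,r4:Add2
cycle 8: CDB Add1=47 // r0:Mul1,r1:5,r2:42,r3:35,r4:Add2
cycle 9: - // r0:Mul1,r1:5,r2:42,r3:35,r4:Add2
cycle 10: CDB Mul1=175 // r0:175,r1:5,r2:42,r3:35,r4:Add2
cycle 11: - // r0:175,r1:5,r2:42,r3:35,r4:Add2
cycle 12: - // r0:175,r1:5,r2:42,r3:35,r4:Add2

STATUS = VALUE 175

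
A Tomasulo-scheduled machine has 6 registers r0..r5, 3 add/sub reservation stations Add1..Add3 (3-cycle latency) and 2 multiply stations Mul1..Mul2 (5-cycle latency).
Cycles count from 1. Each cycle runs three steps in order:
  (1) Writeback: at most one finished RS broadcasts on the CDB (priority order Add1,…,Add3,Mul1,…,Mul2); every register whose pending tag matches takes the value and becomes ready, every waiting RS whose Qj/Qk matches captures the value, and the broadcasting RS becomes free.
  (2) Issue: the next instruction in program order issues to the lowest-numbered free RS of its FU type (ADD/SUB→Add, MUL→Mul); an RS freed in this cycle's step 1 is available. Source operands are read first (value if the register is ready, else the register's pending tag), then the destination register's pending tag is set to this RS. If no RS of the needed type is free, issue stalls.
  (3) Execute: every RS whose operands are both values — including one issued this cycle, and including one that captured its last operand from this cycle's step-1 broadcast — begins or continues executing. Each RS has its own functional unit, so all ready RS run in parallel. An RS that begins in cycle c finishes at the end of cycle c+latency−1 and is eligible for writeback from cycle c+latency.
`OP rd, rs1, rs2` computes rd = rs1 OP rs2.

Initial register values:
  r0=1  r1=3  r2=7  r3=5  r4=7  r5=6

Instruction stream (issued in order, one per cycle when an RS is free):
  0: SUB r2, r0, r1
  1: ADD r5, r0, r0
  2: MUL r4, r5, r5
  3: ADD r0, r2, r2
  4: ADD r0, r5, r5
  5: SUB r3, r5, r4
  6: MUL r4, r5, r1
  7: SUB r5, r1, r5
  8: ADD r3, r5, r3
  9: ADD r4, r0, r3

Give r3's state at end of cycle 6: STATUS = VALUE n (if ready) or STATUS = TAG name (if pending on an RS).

c1: issue SUB r2<-Add1 | r0:1,r1:3,r2:Add1,r3:5,r4:7,r5:6
c2: issue ADD r5<-Add2 | r0:1,r1:3,r2:Add1,r3:5,r4:7,r5:Add2
c3: issue MUL r4<-Mul1 | r0:1,r1:3,r2:Add1,r3:5,r4:Mul1,r5:Add2
c4: CDB Add1=-2; issue ADD r0<-Add1 | r0:Add1,r1:3,r2:-2,r3:5,r4:Mul1,r5:Add2
c5: CDB Add2=2; issue ADD r0<-Add2 | r0:Add2,r1:3,r2:-2,r3:5,r4:Mul1,r5:2
c6: issue SUB r3<-Add3 | r0:Add2,r1:3,r2:-2,r3:Add3,r4:Mul1,r5:2

STATUS = TAG Add3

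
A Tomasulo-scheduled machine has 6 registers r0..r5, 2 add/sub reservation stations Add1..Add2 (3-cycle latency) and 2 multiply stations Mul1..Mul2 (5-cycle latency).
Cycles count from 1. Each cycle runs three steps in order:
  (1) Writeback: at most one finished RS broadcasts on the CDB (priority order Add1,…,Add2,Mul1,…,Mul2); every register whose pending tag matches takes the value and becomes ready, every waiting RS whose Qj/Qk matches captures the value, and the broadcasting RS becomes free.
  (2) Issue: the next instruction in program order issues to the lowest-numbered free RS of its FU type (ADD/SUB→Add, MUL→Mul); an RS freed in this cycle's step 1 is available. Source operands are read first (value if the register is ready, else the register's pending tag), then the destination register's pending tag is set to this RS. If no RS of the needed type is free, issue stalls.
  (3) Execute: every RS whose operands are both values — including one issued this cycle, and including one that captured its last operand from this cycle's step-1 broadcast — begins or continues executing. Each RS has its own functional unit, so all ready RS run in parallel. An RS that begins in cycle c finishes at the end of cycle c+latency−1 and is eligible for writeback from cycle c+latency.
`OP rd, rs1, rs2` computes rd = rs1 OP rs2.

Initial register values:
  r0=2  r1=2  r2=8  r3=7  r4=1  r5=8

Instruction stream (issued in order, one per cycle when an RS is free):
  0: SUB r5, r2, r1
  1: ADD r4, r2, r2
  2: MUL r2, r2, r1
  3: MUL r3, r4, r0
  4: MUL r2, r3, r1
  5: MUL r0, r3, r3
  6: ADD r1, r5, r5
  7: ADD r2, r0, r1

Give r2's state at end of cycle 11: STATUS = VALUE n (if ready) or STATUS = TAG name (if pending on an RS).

cycle 1: issue SUB r5<-Add1 // r0:2,r1:2,r2:8,r3:7,r4:1,r5:Add1
cycle 2: issue ADD r4<-Add2 // r0:2,r1:2,r2:8,r3:7,r4:Add2,r5:Add1
cycle 3: issue MUL r2<-Mul1 // r0:2,r1:2,r2:Mul1,r3:7,r4:Add2,r5:Add1
cycle 4: CDB Add1=6; issue MUL r3<-Mul2 // r0:2,r1:2,r2:Mul1,r3:Mul2,r4:Add2,r5:6
cycle 5: CDB Add2=16; stall // r0:2,r1:2,r2:Mul1,r3:Mul2,r4:16,r5:6
cycle 6: stall // r0:2,r1:2,r2:Mul1,r3:Mul2,r4:16,r5:6
cycle 7: stall // r0:2,r1:2,r2:Mul1,r3:Mul2,r4:16,r5:6
cycle 8: CDB Mul1=16; issue MUL r2<-Mul1 // r0:2,r1:2,r2:Mul1,r3:Mul2,r4:16,r5:6
cycle 9: stall // r0:2,r1:2,r2:Mul1,r3:Mul2,r4:16,r5:6
cycle 10: CDB Mul2=32; issue MUL r0<-Mul2 // r0:Mul2,r1:2,r2:Mul1,r3:32,r4:16,r5:6
cycle 11: issue ADD r1<-Add1 // r0:Mul2,r1:Add1,r2:Mul1,r3:32,r4:16,r5:6

STATUS = TAG Mul1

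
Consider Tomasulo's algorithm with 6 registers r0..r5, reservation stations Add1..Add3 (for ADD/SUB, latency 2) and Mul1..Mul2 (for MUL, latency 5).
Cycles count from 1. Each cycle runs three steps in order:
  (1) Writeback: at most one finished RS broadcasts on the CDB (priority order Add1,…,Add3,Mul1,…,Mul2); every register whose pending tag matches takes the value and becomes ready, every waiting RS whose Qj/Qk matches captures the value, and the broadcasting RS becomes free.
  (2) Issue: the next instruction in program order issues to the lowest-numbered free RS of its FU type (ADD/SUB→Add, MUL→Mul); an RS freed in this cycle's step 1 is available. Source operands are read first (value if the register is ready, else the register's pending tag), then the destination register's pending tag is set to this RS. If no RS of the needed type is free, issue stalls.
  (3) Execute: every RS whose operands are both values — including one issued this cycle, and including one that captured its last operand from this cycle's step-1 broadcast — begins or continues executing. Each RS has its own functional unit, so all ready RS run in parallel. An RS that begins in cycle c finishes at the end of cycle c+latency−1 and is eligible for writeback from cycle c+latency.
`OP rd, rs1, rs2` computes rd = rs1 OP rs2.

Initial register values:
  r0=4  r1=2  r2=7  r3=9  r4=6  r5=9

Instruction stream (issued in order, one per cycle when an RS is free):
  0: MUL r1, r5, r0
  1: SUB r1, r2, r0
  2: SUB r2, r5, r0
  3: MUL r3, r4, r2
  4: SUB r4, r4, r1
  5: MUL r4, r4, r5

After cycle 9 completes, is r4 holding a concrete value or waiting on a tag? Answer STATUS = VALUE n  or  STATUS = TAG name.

STATUS = TAG Mul1

c1: issue MUL r1<-Mul1 | r0:4,r1:Mul1,r2:7,r3:9,r4:6,r5:9
c2: issue SUB r1<-Add1 | r0:4,r1:Add1,r2:7,r3:9,r4:6,r5:9
c3: issue SUB r2<-Add2 | r0:4,r1:Add1,r2:Add2,r3:9,r4:6,r5:9
c4: CDB Add1=3; issue MUL r3<-Mul2 | r0:4,r1:3,r2:Add2,r3:Mul2,r4:6,r5:9
c5: CDB Add2=5; issue SUB r4<-Add1 | r0:4,r1:3,r2:5,r3:Mul2,r4:Add1,r5:9
c6: CDB Mul1=36; issue MUL r4<-Mul1 | r0:4,r1:3,r2:5,r3:Mul2,r4:Mul1,r5:9
c7: CDB Add1=3 | r0:4,r1:3,r2:5,r3:Mul2,r4:Mul1,r5:9
c8: - | r0:4,r1:3,r2:5,r3:Mul2,r4:Mul1,r5:9
c9: - | r0:4,r1:3,r2:5,r3:Mul2,r4:Mul1,r5:9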